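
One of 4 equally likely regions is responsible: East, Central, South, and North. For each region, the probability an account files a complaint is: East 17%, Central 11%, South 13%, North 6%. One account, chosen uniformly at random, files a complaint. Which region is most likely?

Since the prior is uniform, the posterior is proportional to the likelihood:
  East: 0.17
  Central: 0.11
  South: 0.13
  North: 0.06
Sum = 0.47.
Largest term belongs to East, so East is most probable.

East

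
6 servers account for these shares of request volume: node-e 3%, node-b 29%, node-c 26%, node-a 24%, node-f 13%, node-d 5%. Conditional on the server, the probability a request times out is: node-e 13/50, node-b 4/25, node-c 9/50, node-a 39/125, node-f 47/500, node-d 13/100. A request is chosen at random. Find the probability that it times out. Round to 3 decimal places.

0.195

Compute prior × likelihood for every hypothesis:
  node-e: 0.03 × 0.26 = 0.0078
  node-b: 0.29 × 0.16 = 0.0464
  node-c: 0.26 × 0.18 = 0.0468
  node-a: 0.24 × 0.312 = 0.07488
  node-f: 0.13 × 0.094 = 0.01222
  node-d: 0.05 × 0.13 = 0.0065
P(timeout) = 0.0078 + 0.0464 + 0.0468 + 0.07488 + 0.01222 + 0.0065 = 0.1946 → 0.195.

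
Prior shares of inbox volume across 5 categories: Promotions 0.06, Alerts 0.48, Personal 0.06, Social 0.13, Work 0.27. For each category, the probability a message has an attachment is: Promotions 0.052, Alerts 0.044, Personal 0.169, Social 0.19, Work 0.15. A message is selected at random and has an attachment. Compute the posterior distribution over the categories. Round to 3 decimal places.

Promotions 0.031, Alerts 0.212, Personal 0.102, Social 0.248, Work 0.407

Compute prior × likelihood for every hypothesis:
  Promotions: 0.06 × 0.052 = 0.00312
  Alerts: 0.48 × 0.044 = 0.02112
  Personal: 0.06 × 0.169 = 0.01014
  Social: 0.13 × 0.19 = 0.0247
  Work: 0.27 × 0.15 = 0.0405
Total = 0.09958.
P(Promotions | attachment) = 0.00312/0.09958 ≈ 0.031
P(Alerts | attachment) = 0.02112/0.09958 ≈ 0.212
P(Personal | attachment) = 0.01014/0.09958 ≈ 0.102
P(Social | attachment) = 0.0247/0.09958 ≈ 0.248
P(Work | attachment) = 0.0405/0.09958 ≈ 0.407
(Check: 0.031+0.212+0.102+0.248+0.407 = 1.000.)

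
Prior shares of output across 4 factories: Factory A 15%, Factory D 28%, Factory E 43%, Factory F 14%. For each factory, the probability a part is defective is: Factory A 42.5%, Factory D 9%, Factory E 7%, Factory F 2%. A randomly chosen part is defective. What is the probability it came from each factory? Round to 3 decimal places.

Factory A 0.523, Factory D 0.207, Factory E 0.247, Factory F 0.023

Unnormalized posteriors (prior × likelihood):
  Factory A: 0.15 × 0.425 = 0.06375
  Factory D: 0.28 × 0.09 = 0.0252
  Factory E: 0.43 × 0.07 = 0.0301
  Factory F: 0.14 × 0.02 = 0.0028
Sum = 0.12185.
P(Factory A | defective) = 0.06375/0.12185 ≈ 0.523
P(Factory D | defective) = 0.0252/0.12185 ≈ 0.207
P(Factory E | defective) = 0.0301/0.12185 ≈ 0.247
P(Factory F | defective) = 0.0028/0.12185 ≈ 0.023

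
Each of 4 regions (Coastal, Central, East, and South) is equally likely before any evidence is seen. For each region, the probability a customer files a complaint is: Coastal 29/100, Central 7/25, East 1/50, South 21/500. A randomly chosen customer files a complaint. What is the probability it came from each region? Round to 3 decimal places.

Coastal 0.459, Central 0.443, East 0.032, South 0.066

With a uniform prior (1/4 each), posterior ∝ likelihood:
  Coastal: 0.29
  Central: 0.28
  East: 0.02
  South: 0.042
Sum = 0.632.
P(Coastal | complaint) = 0.29/0.632 ≈ 0.459
P(Central | complaint) = 0.28/0.632 ≈ 0.443
P(East | complaint) = 0.02/0.632 ≈ 0.032
P(South | complaint) = 0.042/0.632 ≈ 0.066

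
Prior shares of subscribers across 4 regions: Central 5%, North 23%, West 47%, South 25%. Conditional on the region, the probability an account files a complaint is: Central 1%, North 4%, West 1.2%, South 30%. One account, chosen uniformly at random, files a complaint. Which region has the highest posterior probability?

By Bayes' rule, posterior ∝ prior × likelihood:
  Central: 0.05 × 0.01 = 0.0005
  North: 0.23 × 0.04 = 0.0092
  West: 0.47 × 0.012 = 0.00564
  South: 0.25 × 0.3 = 0.075
Total = 0.09034.
Largest term belongs to South, so South is most probable.

South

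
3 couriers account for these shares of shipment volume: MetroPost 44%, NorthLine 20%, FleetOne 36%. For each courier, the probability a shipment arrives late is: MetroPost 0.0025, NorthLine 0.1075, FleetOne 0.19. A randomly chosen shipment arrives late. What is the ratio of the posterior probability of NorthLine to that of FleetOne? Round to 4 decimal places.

0.3143

Compute prior × likelihood for every hypothesis:
  MetroPost: 0.44 × 0.0025 = 0.0011
  NorthLine: 0.2 × 0.1075 = 0.0215
  FleetOne: 0.36 × 0.19 = 0.0684
Total = 0.091.
The ratio is 0.0215 / 0.0684 (the normalizer cancels) = 0.3143.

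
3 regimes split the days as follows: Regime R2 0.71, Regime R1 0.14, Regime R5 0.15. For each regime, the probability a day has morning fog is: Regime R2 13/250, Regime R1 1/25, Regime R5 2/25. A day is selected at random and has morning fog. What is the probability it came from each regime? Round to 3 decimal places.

By Bayes' rule, posterior ∝ prior × likelihood:
  Regime R2: 0.71 × 0.052 = 0.03692
  Regime R1: 0.14 × 0.04 = 0.0056
  Regime R5: 0.15 × 0.08 = 0.012
Normalizing constant = 0.05452.
P(Regime R2 | fog) = 0.03692/0.05452 ≈ 0.677
P(Regime R1 | fog) = 0.0056/0.05452 ≈ 0.103
P(Regime R5 | fog) = 0.012/0.05452 ≈ 0.220
(Check: 0.677+0.103+0.220 = 1.000.)

Regime R2 0.677, Regime R1 0.103, Regime R5 0.220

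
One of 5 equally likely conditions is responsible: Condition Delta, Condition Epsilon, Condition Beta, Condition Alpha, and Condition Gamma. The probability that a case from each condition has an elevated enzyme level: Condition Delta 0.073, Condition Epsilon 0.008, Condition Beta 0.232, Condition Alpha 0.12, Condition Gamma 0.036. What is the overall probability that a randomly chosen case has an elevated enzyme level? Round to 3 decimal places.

With a uniform prior (1/5 each), posterior ∝ likelihood:
  Condition Delta: 0.073
  Condition Epsilon: 0.008
  Condition Beta: 0.232
  Condition Alpha: 0.12
  Condition Gamma: 0.036
P(elevated) = (1/5) × (0.073 + 0.008 + 0.232 + 0.12 + 0.036) = 0.469/5 ≈ 0.094.

0.094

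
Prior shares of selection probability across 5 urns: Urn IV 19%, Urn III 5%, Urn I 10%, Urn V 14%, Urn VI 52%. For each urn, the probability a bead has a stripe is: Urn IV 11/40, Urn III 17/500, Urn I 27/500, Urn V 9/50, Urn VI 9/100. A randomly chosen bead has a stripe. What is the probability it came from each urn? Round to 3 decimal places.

Unnormalized posteriors (prior × likelihood):
  Urn IV: 0.19 × 0.275 = 0.05225
  Urn III: 0.05 × 0.034 = 0.0017
  Urn I: 0.1 × 0.054 = 0.0054
  Urn V: 0.14 × 0.18 = 0.0252
  Urn VI: 0.52 × 0.09 = 0.0468
Sum = 0.13135.
P(Urn IV | striped) = 0.05225/0.13135 ≈ 0.398
P(Urn III | striped) = 0.0017/0.13135 ≈ 0.013
P(Urn I | striped) = 0.0054/0.13135 ≈ 0.041
P(Urn V | striped) = 0.0252/0.13135 ≈ 0.192
P(Urn VI | striped) = 0.0468/0.13135 ≈ 0.356

Urn IV 0.398, Urn III 0.013, Urn I 0.041, Urn V 0.192, Urn VI 0.356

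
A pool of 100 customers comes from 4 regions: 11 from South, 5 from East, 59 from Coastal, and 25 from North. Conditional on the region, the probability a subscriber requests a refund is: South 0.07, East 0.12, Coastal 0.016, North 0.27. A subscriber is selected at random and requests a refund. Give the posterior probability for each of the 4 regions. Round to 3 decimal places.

South 0.085, East 0.066, Coastal 0.104, North 0.745

Prior × likelihood for each hypothesis:
  South: 0.11 × 0.07 = 0.0077
  East: 0.05 × 0.12 = 0.006
  Coastal: 0.59 × 0.016 = 0.00944
  North: 0.25 × 0.27 = 0.0675
Normalizing constant = 0.09064.
P(South | refund) = 0.0077/0.09064 ≈ 0.085
P(East | refund) = 0.006/0.09064 ≈ 0.066
P(Coastal | refund) = 0.00944/0.09064 ≈ 0.104
P(North | refund) = 0.0675/0.09064 ≈ 0.745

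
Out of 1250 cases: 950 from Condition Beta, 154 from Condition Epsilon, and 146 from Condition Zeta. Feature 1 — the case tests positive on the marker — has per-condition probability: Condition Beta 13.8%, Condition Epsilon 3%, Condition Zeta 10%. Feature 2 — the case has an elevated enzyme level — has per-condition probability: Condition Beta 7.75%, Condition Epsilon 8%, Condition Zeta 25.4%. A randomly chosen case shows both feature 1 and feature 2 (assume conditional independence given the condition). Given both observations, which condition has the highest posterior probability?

Unnormalized posteriors (prior × likelihood):
  Condition Beta: 0.76 × 0.138 × 0.0775 = 0.0081282
  Condition Epsilon: 0.1232 × 0.03 × 0.08 = 0.00029568
  Condition Zeta: 0.1168 × 0.1 × 0.254 = 0.00296672
Sum = 0.0113906.
Largest term belongs to Condition Beta, so Condition Beta is most probable.

Condition Beta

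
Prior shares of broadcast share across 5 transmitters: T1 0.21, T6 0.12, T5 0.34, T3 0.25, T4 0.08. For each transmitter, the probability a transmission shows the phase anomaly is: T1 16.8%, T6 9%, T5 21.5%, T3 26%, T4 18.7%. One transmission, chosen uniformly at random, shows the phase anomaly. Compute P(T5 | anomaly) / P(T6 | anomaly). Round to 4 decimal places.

Unnormalized posteriors (prior × likelihood):
  T1: 0.21 × 0.168 = 0.03528
  T6: 0.12 × 0.09 = 0.0108
  T5: 0.34 × 0.215 = 0.0731
  T3: 0.25 × 0.26 = 0.065
  T4: 0.08 × 0.187 = 0.01496
Total = 0.19914.
The ratio is 0.0731 / 0.0108 (the normalizer cancels) = 6.7685.

6.7685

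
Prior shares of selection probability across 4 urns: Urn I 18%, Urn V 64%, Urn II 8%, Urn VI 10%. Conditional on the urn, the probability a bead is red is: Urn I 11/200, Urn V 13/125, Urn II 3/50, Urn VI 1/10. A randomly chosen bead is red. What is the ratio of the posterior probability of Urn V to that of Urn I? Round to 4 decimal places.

Prior × likelihood for each hypothesis:
  Urn I: 0.18 × 0.055 = 0.0099
  Urn V: 0.64 × 0.104 = 0.06656
  Urn II: 0.08 × 0.06 = 0.0048
  Urn VI: 0.1 × 0.1 = 0.01
Sum = 0.09126.
The ratio is 0.06656 / 0.0099 (the normalizer cancels) = 6.7232.

6.7232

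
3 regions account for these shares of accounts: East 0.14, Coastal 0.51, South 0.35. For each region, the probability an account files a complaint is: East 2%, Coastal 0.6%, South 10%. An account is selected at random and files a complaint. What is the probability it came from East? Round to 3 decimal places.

0.069

Compute prior × likelihood for every hypothesis:
  East: 0.14 × 0.02 = 0.0028
  Coastal: 0.51 × 0.006 = 0.00306
  South: 0.35 × 0.1 = 0.035
Sum = 0.04086.
P(East | evidence) = 0.0028 / 0.04086 ≈ 0.069.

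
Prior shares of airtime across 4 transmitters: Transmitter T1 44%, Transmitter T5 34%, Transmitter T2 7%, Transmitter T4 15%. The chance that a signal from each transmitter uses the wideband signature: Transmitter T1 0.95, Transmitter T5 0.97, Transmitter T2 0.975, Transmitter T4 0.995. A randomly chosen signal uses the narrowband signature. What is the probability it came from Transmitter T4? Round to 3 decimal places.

0.022

Taking complements, P(narrowband | each) = Transmitter T1 0.05, Transmitter T5 0.03, Transmitter T2 0.025, Transmitter T4 0.005.
Compute prior × likelihood for every hypothesis:
  Transmitter T1: 0.44 × 0.05 = 0.022
  Transmitter T5: 0.34 × 0.03 = 0.0102
  Transmitter T2: 0.07 × 0.025 = 0.00175
  Transmitter T4: 0.15 × 0.005 = 0.00075
Normalizing constant = 0.0347.
P(Transmitter T4 | evidence) = 0.00075 / 0.0347 ≈ 0.022.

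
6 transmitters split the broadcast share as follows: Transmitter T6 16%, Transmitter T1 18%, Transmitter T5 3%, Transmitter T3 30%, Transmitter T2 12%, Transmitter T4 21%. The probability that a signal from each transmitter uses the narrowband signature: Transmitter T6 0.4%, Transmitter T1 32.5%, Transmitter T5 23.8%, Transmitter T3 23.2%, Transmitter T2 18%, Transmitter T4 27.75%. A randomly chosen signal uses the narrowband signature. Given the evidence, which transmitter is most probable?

Prior × likelihood for each hypothesis:
  Transmitter T6: 0.16 × 0.004 = 0.00064
  Transmitter T1: 0.18 × 0.325 = 0.0585
  Transmitter T5: 0.03 × 0.238 = 0.00714
  Transmitter T3: 0.3 × 0.232 = 0.0696
  Transmitter T2: 0.12 × 0.18 = 0.0216
  Transmitter T4: 0.21 × 0.2775 = 0.058275
Normalizing constant = 0.215755.
Largest term belongs to Transmitter T3, so Transmitter T3 is most probable.

Transmitter T3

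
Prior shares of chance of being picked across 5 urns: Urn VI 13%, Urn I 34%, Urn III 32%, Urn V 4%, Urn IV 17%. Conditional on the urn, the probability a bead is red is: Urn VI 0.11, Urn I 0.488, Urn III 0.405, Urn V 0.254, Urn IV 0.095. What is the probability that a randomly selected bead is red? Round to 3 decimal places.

Compute prior × likelihood for every hypothesis:
  Urn VI: 0.13 × 0.11 = 0.0143
  Urn I: 0.34 × 0.488 = 0.16592
  Urn III: 0.32 × 0.405 = 0.1296
  Urn V: 0.04 × 0.254 = 0.01016
  Urn IV: 0.17 × 0.095 = 0.01615
P(red) = 0.0143 + 0.16592 + 0.1296 + 0.01016 + 0.01615 = 0.33613 → 0.336.

0.336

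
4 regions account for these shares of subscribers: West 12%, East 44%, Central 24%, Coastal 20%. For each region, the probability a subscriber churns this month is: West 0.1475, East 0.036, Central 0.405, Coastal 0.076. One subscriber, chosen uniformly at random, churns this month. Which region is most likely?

Compute prior × likelihood for every hypothesis:
  West: 0.12 × 0.1475 = 0.0177
  East: 0.44 × 0.036 = 0.01584
  Central: 0.24 × 0.405 = 0.0972
  Coastal: 0.2 × 0.076 = 0.0152
Sum = 0.14594.
Largest term belongs to Central, so Central is most probable.

Central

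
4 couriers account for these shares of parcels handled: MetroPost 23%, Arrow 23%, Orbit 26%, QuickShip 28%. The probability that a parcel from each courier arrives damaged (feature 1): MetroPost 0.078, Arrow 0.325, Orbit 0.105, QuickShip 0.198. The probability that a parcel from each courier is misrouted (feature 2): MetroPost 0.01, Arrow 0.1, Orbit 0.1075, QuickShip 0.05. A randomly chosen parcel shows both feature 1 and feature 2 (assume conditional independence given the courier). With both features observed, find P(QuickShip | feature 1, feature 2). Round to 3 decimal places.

0.207

Prior × likelihood for each hypothesis:
  MetroPost: 0.23 × 0.078 × 0.01 = 0.0001794
  Arrow: 0.23 × 0.325 × 0.1 = 0.007475
  Orbit: 0.26 × 0.105 × 0.1075 = 0.00293475
  QuickShip: 0.28 × 0.198 × 0.05 = 0.002772
Total = 0.01336115.
P(QuickShip | evidence) = 0.002772 / 0.01336115 ≈ 0.207.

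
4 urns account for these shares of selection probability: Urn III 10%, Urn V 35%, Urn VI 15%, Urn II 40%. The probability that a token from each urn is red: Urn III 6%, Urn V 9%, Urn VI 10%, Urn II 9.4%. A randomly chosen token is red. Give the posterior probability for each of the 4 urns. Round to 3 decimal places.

Urn III 0.067, Urn V 0.350, Urn VI 0.166, Urn II 0.417

Prior × likelihood for each hypothesis:
  Urn III: 0.1 × 0.06 = 0.006
  Urn V: 0.35 × 0.09 = 0.0315
  Urn VI: 0.15 × 0.1 = 0.015
  Urn II: 0.4 × 0.094 = 0.0376
Total = 0.0901.
P(Urn III | red) = 0.006/0.0901 ≈ 0.067
P(Urn V | red) = 0.0315/0.0901 ≈ 0.350
P(Urn VI | red) = 0.015/0.0901 ≈ 0.166
P(Urn II | red) = 0.0376/0.0901 ≈ 0.417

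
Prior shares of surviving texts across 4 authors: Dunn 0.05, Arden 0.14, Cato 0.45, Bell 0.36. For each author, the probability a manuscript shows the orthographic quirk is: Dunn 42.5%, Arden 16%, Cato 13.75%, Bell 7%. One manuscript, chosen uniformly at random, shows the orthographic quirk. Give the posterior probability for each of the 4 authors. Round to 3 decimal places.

By Bayes' rule, posterior ∝ prior × likelihood:
  Dunn: 0.05 × 0.425 = 0.02125
  Arden: 0.14 × 0.16 = 0.0224
  Cato: 0.45 × 0.1375 = 0.061875
  Bell: 0.36 × 0.07 = 0.0252
Normalizing constant = 0.130725.
P(Dunn | quirk) = 0.02125/0.130725 ≈ 0.163
P(Arden | quirk) = 0.0224/0.130725 ≈ 0.171
P(Cato | quirk) = 0.061875/0.130725 ≈ 0.473
P(Bell | quirk) = 0.0252/0.130725 ≈ 0.193
(Check: 0.163+0.171+0.473+0.193 = 1.000.)

Dunn 0.163, Arden 0.171, Cato 0.473, Bell 0.193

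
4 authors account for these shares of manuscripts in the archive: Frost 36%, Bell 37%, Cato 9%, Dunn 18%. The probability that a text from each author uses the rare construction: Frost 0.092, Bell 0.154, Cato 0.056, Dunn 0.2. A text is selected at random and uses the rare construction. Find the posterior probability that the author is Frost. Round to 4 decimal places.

Unnormalized posteriors (prior × likelihood):
  Frost: 0.36 × 0.092 = 0.03312
  Bell: 0.37 × 0.154 = 0.05698
  Cato: 0.09 × 0.056 = 0.00504
  Dunn: 0.18 × 0.2 = 0.036
Total = 0.13114.
P(Frost | evidence) = 0.03312 / 0.13114 ≈ 0.2526.

0.2526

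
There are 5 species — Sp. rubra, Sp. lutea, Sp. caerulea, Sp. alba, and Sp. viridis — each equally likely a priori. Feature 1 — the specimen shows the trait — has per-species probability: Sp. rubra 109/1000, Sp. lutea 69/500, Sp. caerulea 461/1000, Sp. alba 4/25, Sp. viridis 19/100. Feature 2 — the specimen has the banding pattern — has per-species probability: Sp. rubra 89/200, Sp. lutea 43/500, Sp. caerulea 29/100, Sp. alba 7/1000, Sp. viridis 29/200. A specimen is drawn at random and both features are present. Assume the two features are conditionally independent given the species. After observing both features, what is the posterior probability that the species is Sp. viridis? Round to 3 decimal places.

Since the prior is uniform, the posterior is proportional to the likelihood:
  Sp. rubra: 0.109 × 0.445 = 0.048505
  Sp. lutea: 0.138 × 0.086 = 0.011868
  Sp. caerulea: 0.461 × 0.29 = 0.13369
  Sp. alba: 0.16 × 0.007 = 0.00112
  Sp. viridis: 0.19 × 0.145 = 0.02755
Sum = 0.222733.
P(Sp. viridis | evidence) = 0.02755 / 0.222733 ≈ 0.124.

0.124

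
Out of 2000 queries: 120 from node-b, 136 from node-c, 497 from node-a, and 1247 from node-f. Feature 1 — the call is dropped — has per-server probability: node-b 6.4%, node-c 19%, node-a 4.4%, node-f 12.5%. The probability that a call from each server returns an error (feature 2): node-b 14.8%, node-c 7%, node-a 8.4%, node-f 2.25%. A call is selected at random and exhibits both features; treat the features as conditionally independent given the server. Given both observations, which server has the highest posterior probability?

Compute prior × likelihood for every hypothesis:
  node-b: 0.06 × 0.064 × 0.148 = 0.00056832
  node-c: 0.068 × 0.19 × 0.07 = 0.0009044
  node-a: 0.2485 × 0.044 × 0.084 = 0.000918456
  node-f: 0.6235 × 0.125 × 0.0225 = 0.00175359375
Sum = 0.00414476975.
Largest term belongs to node-f, so node-f is most probable.

node-f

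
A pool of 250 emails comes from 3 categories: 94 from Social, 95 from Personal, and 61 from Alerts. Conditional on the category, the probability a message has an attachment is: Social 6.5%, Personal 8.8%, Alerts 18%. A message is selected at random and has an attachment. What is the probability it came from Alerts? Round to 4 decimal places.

Prior × likelihood for each hypothesis:
  Social: 0.376 × 0.065 = 0.02444
  Personal: 0.38 × 0.088 = 0.03344
  Alerts: 0.244 × 0.18 = 0.04392
Sum = 0.1018.
P(Alerts | evidence) = 0.04392 / 0.1018 ≈ 0.4314.

0.4314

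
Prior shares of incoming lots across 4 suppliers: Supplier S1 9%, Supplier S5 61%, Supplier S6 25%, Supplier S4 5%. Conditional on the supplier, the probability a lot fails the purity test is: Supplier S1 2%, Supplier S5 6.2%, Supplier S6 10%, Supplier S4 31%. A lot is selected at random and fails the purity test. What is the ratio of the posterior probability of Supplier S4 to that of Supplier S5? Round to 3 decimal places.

Unnormalized posteriors (prior × likelihood):
  Supplier S1: 0.09 × 0.02 = 0.0018
  Supplier S5: 0.61 × 0.062 = 0.03782
  Supplier S6: 0.25 × 0.1 = 0.025
  Supplier S4: 0.05 × 0.31 = 0.0155
Normalizing constant = 0.08012.
The ratio is 0.0155 / 0.03782 (the normalizer cancels) = 0.410.

0.410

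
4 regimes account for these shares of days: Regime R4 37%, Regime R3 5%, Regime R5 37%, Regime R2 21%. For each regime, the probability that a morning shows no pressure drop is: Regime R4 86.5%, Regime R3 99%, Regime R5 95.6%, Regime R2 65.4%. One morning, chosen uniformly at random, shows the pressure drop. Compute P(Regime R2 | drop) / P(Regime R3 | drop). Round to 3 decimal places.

145.320

Taking complements, P(drop | each) = Regime R4 0.135, Regime R3 0.01, Regime R5 0.044, Regime R2 0.346.
Compute prior × likelihood for every hypothesis:
  Regime R4: 0.37 × 0.135 = 0.04995
  Regime R3: 0.05 × 0.01 = 0.0005
  Regime R5: 0.37 × 0.044 = 0.01628
  Regime R2: 0.21 × 0.346 = 0.07266
Normalizing constant = 0.13939.
The ratio is 0.07266 / 0.0005 (the normalizer cancels) = 145.320.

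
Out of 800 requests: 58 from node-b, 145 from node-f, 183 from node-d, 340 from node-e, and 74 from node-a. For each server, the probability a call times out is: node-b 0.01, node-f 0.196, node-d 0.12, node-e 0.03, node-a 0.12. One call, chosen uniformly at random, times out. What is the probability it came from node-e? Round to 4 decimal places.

By Bayes' rule, posterior ∝ prior × likelihood:
  node-b: 0.0725 × 0.01 = 0.000725
  node-f: 0.18125 × 0.196 = 0.035525
  node-d: 0.22875 × 0.12 = 0.02745
  node-e: 0.425 × 0.03 = 0.01275
  node-a: 0.0925 × 0.12 = 0.0111
Total = 0.08755.
P(node-e | evidence) = 0.01275 / 0.08755 ≈ 0.1456.

0.1456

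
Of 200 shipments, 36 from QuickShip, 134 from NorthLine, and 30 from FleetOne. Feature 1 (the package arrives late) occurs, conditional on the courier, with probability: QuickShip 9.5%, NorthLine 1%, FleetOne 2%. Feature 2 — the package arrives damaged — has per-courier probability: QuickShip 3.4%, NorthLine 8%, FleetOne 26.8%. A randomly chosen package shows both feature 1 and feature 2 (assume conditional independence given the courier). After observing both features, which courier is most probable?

Prior × likelihood for each hypothesis:
  QuickShip: 0.18 × 0.095 × 0.034 = 0.0005814
  NorthLine: 0.67 × 0.01 × 0.08 = 0.000536
  FleetOne: 0.15 × 0.02 × 0.268 = 0.000804
Normalizing constant = 0.0019214.
Largest term belongs to FleetOne, so FleetOne is most probable.

FleetOne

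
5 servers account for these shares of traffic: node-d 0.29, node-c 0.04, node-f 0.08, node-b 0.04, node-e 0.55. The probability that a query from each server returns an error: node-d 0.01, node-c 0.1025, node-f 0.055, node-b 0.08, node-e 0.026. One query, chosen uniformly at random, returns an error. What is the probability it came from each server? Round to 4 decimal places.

Unnormalized posteriors (prior × likelihood):
  node-d: 0.29 × 0.01 = 0.0029
  node-c: 0.04 × 0.1025 = 0.0041
  node-f: 0.08 × 0.055 = 0.0044
  node-b: 0.04 × 0.08 = 0.0032
  node-e: 0.55 × 0.026 = 0.0143
Normalizing constant = 0.0289.
P(node-d | error) = 0.0029/0.0289 ≈ 0.1003
P(node-c | error) = 0.0041/0.0289 ≈ 0.1419
P(node-f | error) = 0.0044/0.0289 ≈ 0.1522
P(node-b | error) = 0.0032/0.0289 ≈ 0.1107
P(node-e | error) = 0.0143/0.0289 ≈ 0.4948
(Check: 0.1003+0.1419+0.1522+0.1107+0.4948 = 0.9999.)

node-d 0.1003, node-c 0.1419, node-f 0.1522, node-b 0.1107, node-e 0.4948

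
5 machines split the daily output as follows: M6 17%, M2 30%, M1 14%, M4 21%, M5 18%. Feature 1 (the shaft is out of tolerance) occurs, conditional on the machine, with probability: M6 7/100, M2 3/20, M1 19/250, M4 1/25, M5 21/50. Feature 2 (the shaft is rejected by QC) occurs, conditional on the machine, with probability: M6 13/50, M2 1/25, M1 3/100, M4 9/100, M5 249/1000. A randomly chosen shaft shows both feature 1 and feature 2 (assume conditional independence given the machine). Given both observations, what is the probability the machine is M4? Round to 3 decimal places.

0.030

By Bayes' rule, posterior ∝ prior × likelihood:
  M6: 0.17 × 0.07 × 0.26 = 0.003094
  M2: 0.3 × 0.15 × 0.04 = 0.0018
  M1: 0.14 × 0.076 × 0.03 = 0.0003192
  M4: 0.21 × 0.04 × 0.09 = 0.000756
  M5: 0.18 × 0.42 × 0.249 = 0.0188244
Normalizing constant = 0.0247936.
P(M4 | evidence) = 0.000756 / 0.0247936 ≈ 0.030.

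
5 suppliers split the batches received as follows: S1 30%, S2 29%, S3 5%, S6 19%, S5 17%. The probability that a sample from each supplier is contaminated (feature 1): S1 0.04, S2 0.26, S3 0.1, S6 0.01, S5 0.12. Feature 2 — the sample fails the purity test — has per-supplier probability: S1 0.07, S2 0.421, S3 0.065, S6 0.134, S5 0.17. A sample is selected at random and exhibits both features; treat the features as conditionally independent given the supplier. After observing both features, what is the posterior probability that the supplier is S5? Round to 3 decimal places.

0.095

By Bayes' rule, posterior ∝ prior × likelihood:
  S1: 0.3 × 0.04 × 0.07 = 0.00084
  S2: 0.29 × 0.26 × 0.421 = 0.0317434
  S3: 0.05 × 0.1 × 0.065 = 0.000325
  S6: 0.19 × 0.01 × 0.134 = 0.0002546
  S5: 0.17 × 0.12 × 0.17 = 0.003468
Total = 0.036631.
P(S5 | evidence) = 0.003468 / 0.036631 ≈ 0.095.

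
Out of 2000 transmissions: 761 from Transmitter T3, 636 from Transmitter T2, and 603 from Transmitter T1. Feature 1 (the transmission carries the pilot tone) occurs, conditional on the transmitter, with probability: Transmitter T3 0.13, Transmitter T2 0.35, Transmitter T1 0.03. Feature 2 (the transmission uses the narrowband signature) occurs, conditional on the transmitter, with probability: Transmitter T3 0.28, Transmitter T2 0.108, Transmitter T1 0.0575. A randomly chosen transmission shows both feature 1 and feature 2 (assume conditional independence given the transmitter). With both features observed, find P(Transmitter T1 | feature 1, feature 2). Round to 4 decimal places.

Unnormalized posteriors (prior × likelihood):
  Transmitter T3: 0.3805 × 0.13 × 0.28 = 0.0138502
  Transmitter T2: 0.318 × 0.35 × 0.108 = 0.0120204
  Transmitter T1: 0.3015 × 0.03 × 0.0575 = 0.0005200875
Total = 0.0263906875.
P(Transmitter T1 | evidence) = 0.0005200875 / 0.0263906875 ≈ 0.0197.

0.0197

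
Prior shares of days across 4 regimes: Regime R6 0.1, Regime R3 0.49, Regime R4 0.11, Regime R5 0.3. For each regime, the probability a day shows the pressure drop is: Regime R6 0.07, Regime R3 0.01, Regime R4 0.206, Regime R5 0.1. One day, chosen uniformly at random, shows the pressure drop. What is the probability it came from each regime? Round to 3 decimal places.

Regime R6 0.108, Regime R3 0.076, Regime R4 0.351, Regime R5 0.465

By Bayes' rule, posterior ∝ prior × likelihood:
  Regime R6: 0.1 × 0.07 = 0.007
  Regime R3: 0.49 × 0.01 = 0.0049
  Regime R4: 0.11 × 0.206 = 0.02266
  Regime R5: 0.3 × 0.1 = 0.03
Total = 0.06456.
P(Regime R6 | drop) = 0.007/0.06456 ≈ 0.108
P(Regime R3 | drop) = 0.0049/0.06456 ≈ 0.076
P(Regime R4 | drop) = 0.02266/0.06456 ≈ 0.351
P(Regime R5 | drop) = 0.03/0.06456 ≈ 0.465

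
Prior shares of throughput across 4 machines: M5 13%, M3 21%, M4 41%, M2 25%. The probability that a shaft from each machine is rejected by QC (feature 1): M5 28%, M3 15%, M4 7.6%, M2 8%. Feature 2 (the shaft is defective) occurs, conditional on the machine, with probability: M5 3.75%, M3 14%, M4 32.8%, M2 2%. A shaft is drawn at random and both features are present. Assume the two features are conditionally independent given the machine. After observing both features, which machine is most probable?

Compute prior × likelihood for every hypothesis:
  M5: 0.13 × 0.28 × 0.0375 = 0.001365
  M3: 0.21 × 0.15 × 0.14 = 0.00441
  M4: 0.41 × 0.076 × 0.328 = 0.01022048
  M2: 0.25 × 0.08 × 0.02 = 0.0004
Sum = 0.01639548.
Largest term belongs to M4, so M4 is most probable.

M4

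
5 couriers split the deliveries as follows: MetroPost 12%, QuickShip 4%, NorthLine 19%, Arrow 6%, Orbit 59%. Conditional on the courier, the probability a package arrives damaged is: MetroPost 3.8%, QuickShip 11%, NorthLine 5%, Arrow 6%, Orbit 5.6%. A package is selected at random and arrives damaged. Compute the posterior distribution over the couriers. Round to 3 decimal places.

MetroPost 0.083, QuickShip 0.080, NorthLine 0.172, Arrow 0.065, Orbit 0.600

Unnormalized posteriors (prior × likelihood):
  MetroPost: 0.12 × 0.038 = 0.00456
  QuickShip: 0.04 × 0.11 = 0.0044
  NorthLine: 0.19 × 0.05 = 0.0095
  Arrow: 0.06 × 0.06 = 0.0036
  Orbit: 0.59 × 0.056 = 0.03304
Sum = 0.0551.
P(MetroPost | damaged) = 0.00456/0.0551 ≈ 0.083
P(QuickShip | damaged) = 0.0044/0.0551 ≈ 0.080
P(NorthLine | damaged) = 0.0095/0.0551 ≈ 0.172
P(Arrow | damaged) = 0.0036/0.0551 ≈ 0.065
P(Orbit | damaged) = 0.03304/0.0551 ≈ 0.600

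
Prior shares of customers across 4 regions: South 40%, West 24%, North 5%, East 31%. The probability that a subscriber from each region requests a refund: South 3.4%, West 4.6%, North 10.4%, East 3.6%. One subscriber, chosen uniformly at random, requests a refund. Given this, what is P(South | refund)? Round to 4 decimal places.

By Bayes' rule, posterior ∝ prior × likelihood:
  South: 0.4 × 0.034 = 0.0136
  West: 0.24 × 0.046 = 0.01104
  North: 0.05 × 0.104 = 0.0052
  East: 0.31 × 0.036 = 0.01116
Normalizing constant = 0.041.
P(South | evidence) = 0.0136 / 0.041 ≈ 0.3317.

0.3317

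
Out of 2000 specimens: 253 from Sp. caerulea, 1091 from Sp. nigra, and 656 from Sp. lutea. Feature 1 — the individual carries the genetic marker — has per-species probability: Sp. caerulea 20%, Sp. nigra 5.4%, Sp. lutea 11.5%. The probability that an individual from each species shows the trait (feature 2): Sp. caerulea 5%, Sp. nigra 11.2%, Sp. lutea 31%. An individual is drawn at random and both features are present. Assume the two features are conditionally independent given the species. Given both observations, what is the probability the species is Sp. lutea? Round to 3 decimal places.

Unnormalized posteriors (prior × likelihood):
  Sp. caerulea: 0.1265 × 0.2 × 0.05 = 0.001265
  Sp. nigra: 0.5455 × 0.054 × 0.112 = 0.003299184
  Sp. lutea: 0.328 × 0.115 × 0.31 = 0.0116932
Sum = 0.016257384.
P(Sp. lutea | evidence) = 0.0116932 / 0.016257384 ≈ 0.719.

0.719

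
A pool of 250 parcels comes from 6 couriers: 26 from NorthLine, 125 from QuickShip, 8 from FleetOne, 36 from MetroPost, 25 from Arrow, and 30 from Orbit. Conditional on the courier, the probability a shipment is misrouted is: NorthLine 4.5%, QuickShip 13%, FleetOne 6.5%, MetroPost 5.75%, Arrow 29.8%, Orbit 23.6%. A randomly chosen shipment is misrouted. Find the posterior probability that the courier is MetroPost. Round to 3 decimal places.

0.060

By Bayes' rule, posterior ∝ prior × likelihood:
  NorthLine: 0.104 × 0.045 = 0.00468
  QuickShip: 0.5 × 0.13 = 0.065
  FleetOne: 0.032 × 0.065 = 0.00208
  MetroPost: 0.144 × 0.0575 = 0.00828
  Arrow: 0.1 × 0.298 = 0.0298
  Orbit: 0.12 × 0.236 = 0.02832
Normalizing constant = 0.13816.
P(MetroPost | evidence) = 0.00828 / 0.13816 ≈ 0.060.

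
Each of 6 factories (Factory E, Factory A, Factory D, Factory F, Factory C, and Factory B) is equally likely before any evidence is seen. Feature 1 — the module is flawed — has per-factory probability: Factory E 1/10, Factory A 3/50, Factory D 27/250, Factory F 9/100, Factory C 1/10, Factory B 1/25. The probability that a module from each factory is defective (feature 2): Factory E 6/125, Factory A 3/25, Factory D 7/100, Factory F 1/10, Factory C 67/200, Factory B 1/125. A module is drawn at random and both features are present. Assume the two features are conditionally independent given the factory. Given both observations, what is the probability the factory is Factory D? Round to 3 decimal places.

0.121

With a uniform prior (1/6 each), posterior ∝ likelihood:
  Factory E: 0.1 × 0.048 = 0.0048
  Factory A: 0.06 × 0.12 = 0.0072
  Factory D: 0.108 × 0.07 = 0.00756
  Factory F: 0.09 × 0.1 = 0.009
  Factory C: 0.1 × 0.335 = 0.0335
  Factory B: 0.04 × 0.008 = 0.00032
Normalizing constant = 0.06238.
P(Factory D | evidence) = 0.00756 / 0.06238 ≈ 0.121.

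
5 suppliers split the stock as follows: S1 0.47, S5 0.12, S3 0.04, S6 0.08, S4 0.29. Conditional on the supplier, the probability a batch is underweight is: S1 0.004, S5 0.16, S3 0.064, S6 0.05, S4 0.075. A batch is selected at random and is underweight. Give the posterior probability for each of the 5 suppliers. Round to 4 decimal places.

Compute prior × likelihood for every hypothesis:
  S1: 0.47 × 0.004 = 0.00188
  S5: 0.12 × 0.16 = 0.0192
  S3: 0.04 × 0.064 = 0.00256
  S6: 0.08 × 0.05 = 0.004
  S4: 0.29 × 0.075 = 0.02175
Sum = 0.04939.
P(S1 | underweight) = 0.00188/0.04939 ≈ 0.0381
P(S5 | underweight) = 0.0192/0.04939 ≈ 0.3887
P(S3 | underweight) = 0.00256/0.04939 ≈ 0.0518
P(S6 | underweight) = 0.004/0.04939 ≈ 0.0810
P(S4 | underweight) = 0.02175/0.04939 ≈ 0.4404

S1 0.0381, S5 0.3887, S3 0.0518, S6 0.0810, S4 0.4404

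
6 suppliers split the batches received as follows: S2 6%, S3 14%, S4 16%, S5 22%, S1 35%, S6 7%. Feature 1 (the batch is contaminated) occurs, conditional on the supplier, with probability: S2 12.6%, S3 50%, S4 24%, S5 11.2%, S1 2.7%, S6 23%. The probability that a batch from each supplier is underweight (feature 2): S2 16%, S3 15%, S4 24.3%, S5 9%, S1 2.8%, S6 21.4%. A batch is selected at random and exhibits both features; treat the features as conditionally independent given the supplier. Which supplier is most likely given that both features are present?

S3

Prior × likelihood for each hypothesis:
  S2: 0.06 × 0.126 × 0.16 = 0.0012096
  S3: 0.14 × 0.5 × 0.15 = 0.0105
  S4: 0.16 × 0.24 × 0.243 = 0.0093312
  S5: 0.22 × 0.112 × 0.09 = 0.0022176
  S1: 0.35 × 0.027 × 0.028 = 0.0002646
  S6: 0.07 × 0.23 × 0.214 = 0.0034454
Normalizing constant = 0.0269684.
Largest term belongs to S3, so S3 is most probable.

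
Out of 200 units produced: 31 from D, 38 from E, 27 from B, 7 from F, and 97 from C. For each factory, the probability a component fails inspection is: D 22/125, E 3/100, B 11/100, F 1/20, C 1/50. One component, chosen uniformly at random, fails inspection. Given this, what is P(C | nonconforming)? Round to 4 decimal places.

0.1636

Prior × likelihood for each hypothesis:
  D: 0.155 × 0.176 = 0.02728
  E: 0.19 × 0.03 = 0.0057
  B: 0.135 × 0.11 = 0.01485
  F: 0.035 × 0.05 = 0.00175
  C: 0.485 × 0.02 = 0.0097
Sum = 0.05928.
P(C | evidence) = 0.0097 / 0.05928 ≈ 0.1636.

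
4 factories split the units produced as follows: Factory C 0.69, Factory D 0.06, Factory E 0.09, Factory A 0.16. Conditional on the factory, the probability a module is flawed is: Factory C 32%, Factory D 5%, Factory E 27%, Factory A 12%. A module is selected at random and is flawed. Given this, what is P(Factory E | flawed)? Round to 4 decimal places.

By Bayes' rule, posterior ∝ prior × likelihood:
  Factory C: 0.69 × 0.32 = 0.2208
  Factory D: 0.06 × 0.05 = 0.003
  Factory E: 0.09 × 0.27 = 0.0243
  Factory A: 0.16 × 0.12 = 0.0192
Total = 0.2673.
P(Factory E | evidence) = 0.0243 / 0.2673 ≈ 0.0909.

0.0909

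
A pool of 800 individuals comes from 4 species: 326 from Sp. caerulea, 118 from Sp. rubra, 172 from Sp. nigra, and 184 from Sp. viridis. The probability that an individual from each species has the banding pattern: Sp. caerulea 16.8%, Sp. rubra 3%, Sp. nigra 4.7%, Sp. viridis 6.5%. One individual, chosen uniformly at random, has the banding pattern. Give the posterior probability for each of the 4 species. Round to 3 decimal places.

Unnormalized posteriors (prior × likelihood):
  Sp. caerulea: 0.4075 × 0.168 = 0.06846
  Sp. rubra: 0.1475 × 0.03 = 0.004425
  Sp. nigra: 0.215 × 0.047 = 0.010105
  Sp. viridis: 0.23 × 0.065 = 0.01495
Sum = 0.09794.
P(Sp. caerulea | banded) = 0.06846/0.09794 ≈ 0.699
P(Sp. rubra | banded) = 0.004425/0.09794 ≈ 0.045
P(Sp. nigra | banded) = 0.010105/0.09794 ≈ 0.103
P(Sp. viridis | banded) = 0.01495/0.09794 ≈ 0.153
(Check: 0.699+0.045+0.103+0.153 = 1.000.)

Sp. caerulea 0.699, Sp. rubra 0.045, Sp. nigra 0.103, Sp. viridis 0.153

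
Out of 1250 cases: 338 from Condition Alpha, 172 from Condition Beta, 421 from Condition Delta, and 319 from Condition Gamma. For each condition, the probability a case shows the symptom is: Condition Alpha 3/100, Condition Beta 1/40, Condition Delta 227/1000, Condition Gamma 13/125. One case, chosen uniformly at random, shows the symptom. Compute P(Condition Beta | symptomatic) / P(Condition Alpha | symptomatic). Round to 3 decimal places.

Compute prior × likelihood for every hypothesis:
  Condition Alpha: 0.2704 × 0.03 = 0.008112
  Condition Beta: 0.1376 × 0.025 = 0.00344
  Condition Delta: 0.3368 × 0.227 = 0.0764536
  Condition Gamma: 0.2552 × 0.104 = 0.0265408
Total = 0.1145464.
The ratio is 0.00344 / 0.008112 (the normalizer cancels) = 0.424.

0.424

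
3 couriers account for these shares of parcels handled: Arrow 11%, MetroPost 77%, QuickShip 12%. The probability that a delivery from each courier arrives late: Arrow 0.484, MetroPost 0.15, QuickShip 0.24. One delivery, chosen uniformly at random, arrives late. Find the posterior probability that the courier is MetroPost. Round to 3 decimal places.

Compute prior × likelihood for every hypothesis:
  Arrow: 0.11 × 0.484 = 0.05324
  MetroPost: 0.77 × 0.15 = 0.1155
  QuickShip: 0.12 × 0.24 = 0.0288
Sum = 0.19754.
P(MetroPost | evidence) = 0.1155 / 0.19754 ≈ 0.585.

0.585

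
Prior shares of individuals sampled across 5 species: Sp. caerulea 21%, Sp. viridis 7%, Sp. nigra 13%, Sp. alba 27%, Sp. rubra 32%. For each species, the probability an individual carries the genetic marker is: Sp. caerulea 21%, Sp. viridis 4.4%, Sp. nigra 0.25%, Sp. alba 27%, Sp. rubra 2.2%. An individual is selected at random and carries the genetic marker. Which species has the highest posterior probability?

Sp. alba

Prior × likelihood for each hypothesis:
  Sp. caerulea: 0.21 × 0.21 = 0.0441
  Sp. viridis: 0.07 × 0.044 = 0.00308
  Sp. nigra: 0.13 × 0.0025 = 0.000325
  Sp. alba: 0.27 × 0.27 = 0.0729
  Sp. rubra: 0.32 × 0.022 = 0.00704
Sum = 0.127445.
Largest term belongs to Sp. alba, so Sp. alba is most probable.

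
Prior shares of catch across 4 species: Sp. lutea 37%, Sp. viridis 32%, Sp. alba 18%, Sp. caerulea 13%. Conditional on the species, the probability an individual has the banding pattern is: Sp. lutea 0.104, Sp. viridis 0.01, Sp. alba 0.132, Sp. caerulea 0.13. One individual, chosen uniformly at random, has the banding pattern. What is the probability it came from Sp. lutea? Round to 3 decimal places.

0.467

Unnormalized posteriors (prior × likelihood):
  Sp. lutea: 0.37 × 0.104 = 0.03848
  Sp. viridis: 0.32 × 0.01 = 0.0032
  Sp. alba: 0.18 × 0.132 = 0.02376
  Sp. caerulea: 0.13 × 0.13 = 0.0169
Total = 0.08234.
P(Sp. lutea | evidence) = 0.03848 / 0.08234 ≈ 0.467.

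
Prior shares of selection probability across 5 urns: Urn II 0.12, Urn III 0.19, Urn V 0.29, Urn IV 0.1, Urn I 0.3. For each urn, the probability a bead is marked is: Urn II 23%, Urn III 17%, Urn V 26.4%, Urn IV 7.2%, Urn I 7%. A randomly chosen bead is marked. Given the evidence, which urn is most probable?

By Bayes' rule, posterior ∝ prior × likelihood:
  Urn II: 0.12 × 0.23 = 0.0276
  Urn III: 0.19 × 0.17 = 0.0323
  Urn V: 0.29 × 0.264 = 0.07656
  Urn IV: 0.1 × 0.072 = 0.0072
  Urn I: 0.3 × 0.07 = 0.021
Total = 0.16466.
Largest term belongs to Urn V, so Urn V is most probable.

Urn V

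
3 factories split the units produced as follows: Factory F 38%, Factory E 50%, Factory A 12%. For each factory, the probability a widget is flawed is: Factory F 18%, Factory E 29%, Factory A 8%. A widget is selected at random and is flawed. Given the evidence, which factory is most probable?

Prior × likelihood for each hypothesis:
  Factory F: 0.38 × 0.18 = 0.0684
  Factory E: 0.5 × 0.29 = 0.145
  Factory A: 0.12 × 0.08 = 0.0096
Total = 0.223.
Largest term belongs to Factory E, so Factory E is most probable.

Factory E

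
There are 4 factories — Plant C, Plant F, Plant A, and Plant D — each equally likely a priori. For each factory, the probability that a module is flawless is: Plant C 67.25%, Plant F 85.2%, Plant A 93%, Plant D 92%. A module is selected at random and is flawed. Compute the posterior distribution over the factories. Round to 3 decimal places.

Plant C 0.524, Plant F 0.237, Plant A 0.112, Plant D 0.128

Taking complements, P(flawed | each) = Plant C 0.3275, Plant F 0.148, Plant A 0.07, Plant D 0.08.
Since the prior is uniform, the posterior is proportional to the likelihood:
  Plant C: 0.3275
  Plant F: 0.148
  Plant A: 0.07
  Plant D: 0.08
Total = 0.6255.
P(Plant C | flawed) = 0.3275/0.6255 ≈ 0.524
P(Plant F | flawed) = 0.148/0.6255 ≈ 0.237
P(Plant A | flawed) = 0.07/0.6255 ≈ 0.112
P(Plant D | flawed) = 0.08/0.6255 ≈ 0.128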